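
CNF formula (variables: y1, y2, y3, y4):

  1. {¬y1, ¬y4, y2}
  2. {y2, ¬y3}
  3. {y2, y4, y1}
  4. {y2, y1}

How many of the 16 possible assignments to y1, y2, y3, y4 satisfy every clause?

9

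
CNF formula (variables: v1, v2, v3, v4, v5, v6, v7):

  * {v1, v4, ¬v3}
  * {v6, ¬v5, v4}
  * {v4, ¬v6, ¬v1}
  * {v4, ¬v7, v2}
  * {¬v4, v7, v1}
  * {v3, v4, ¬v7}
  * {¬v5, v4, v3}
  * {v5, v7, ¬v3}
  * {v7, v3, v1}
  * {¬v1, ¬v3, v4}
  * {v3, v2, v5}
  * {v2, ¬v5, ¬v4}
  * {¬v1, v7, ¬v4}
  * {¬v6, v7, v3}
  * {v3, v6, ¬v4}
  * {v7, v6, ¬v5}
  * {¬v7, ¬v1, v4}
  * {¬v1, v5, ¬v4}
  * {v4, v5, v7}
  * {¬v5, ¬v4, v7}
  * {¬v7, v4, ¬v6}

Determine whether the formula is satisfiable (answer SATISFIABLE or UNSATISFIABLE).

SATISFIABLE

v2 occurs only positively in the remaining clauses — set v2 = True.
Try v1 = False.
For the remaining variables, v3 = False, v4 = True, v5 = False, v6 = True, v7 = True works.
Every clause has at least one true literal under this assignment.
So v1=F, v2=T, v3=F, v4=T, v5=F, v6=T, v7=T is a satisfying assignment.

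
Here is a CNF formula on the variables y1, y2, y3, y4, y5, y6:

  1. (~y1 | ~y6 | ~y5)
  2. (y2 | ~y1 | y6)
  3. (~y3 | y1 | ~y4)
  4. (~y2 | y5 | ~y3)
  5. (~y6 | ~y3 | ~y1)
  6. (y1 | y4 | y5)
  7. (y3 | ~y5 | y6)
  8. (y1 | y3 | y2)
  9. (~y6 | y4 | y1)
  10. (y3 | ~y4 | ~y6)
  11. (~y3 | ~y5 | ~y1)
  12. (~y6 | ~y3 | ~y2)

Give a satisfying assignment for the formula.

y1 = T  y2 = T  y3 = F  y4 = F  y5 = F  y6 = T

Branch on y1: take y1 = True.
Try y2 = True.
For the remaining variables, y3 = False, y4 = False, y5 = False, y6 = True works.
Check each clause:
  1. (~y1 | ~y6 | ~y5) — ~y5 is true.
  2. (y6 | y2 | ~y1) — y2 is true.
  3. (~y4 | ~y3 | y1) — y1 is true.
  4. (y5 | ~y2 | ~y3) — ~y3 is true.
  5. (~y3 | ~y6 | ~y1) — ~y3 is true.
  6. (y4 | y5 | y1) — y1 is true.
  7. (y3 | ~y5 | y6) — ~y5 is true.
  8. (y1 | y3 | y2) — y1 is true.
  9. (y1 | y4 | ~y6) — y1 is true.
  10. (~y6 | y3 | ~y4) — ~y4 is true.
  11. (~y3 | ~y1 | ~y5) — ~y5 is true.
  12. (~y2 | ~y6 | ~y3) — ~y3 is true.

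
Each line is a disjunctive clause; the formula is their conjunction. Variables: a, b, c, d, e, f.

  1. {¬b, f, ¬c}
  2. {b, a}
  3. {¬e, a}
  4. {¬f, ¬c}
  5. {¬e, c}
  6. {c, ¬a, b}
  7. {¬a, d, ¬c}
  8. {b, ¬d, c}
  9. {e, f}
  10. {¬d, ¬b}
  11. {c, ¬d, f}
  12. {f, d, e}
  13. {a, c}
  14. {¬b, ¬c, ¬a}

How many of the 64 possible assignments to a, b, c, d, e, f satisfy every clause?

2

Satisfying assignments:
  a=1 b=0 c=1 d=1 e=1 f=0
  a=1 b=1 c=0 d=0 e=0 f=1
Count: 2.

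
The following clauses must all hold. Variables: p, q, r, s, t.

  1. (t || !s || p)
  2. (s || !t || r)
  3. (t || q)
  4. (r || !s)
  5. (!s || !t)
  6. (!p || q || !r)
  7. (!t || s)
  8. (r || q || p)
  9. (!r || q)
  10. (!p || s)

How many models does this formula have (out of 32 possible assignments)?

Satisfying assignments:
  p=0 q=1 r=0 s=0 t=0
  p=0 q=1 r=1 s=0 t=0
  p=1 q=1 r=1 s=1 t=0
That's 3 in total.

3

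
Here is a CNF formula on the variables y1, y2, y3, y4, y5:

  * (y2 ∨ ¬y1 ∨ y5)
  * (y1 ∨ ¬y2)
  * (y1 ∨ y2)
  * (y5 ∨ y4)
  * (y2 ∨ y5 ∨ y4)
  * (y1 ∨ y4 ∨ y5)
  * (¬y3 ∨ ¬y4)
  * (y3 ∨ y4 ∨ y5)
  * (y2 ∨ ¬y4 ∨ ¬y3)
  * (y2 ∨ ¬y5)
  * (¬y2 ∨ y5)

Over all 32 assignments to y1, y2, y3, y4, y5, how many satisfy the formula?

Satisfying assignments:
  y1=1 y2=1 y3=0 y4=0 y5=1
  y1=1 y2=1 y3=0 y4=1 y5=1
  y1=1 y2=1 y3=1 y4=0 y5=1
That's 3 in total.

3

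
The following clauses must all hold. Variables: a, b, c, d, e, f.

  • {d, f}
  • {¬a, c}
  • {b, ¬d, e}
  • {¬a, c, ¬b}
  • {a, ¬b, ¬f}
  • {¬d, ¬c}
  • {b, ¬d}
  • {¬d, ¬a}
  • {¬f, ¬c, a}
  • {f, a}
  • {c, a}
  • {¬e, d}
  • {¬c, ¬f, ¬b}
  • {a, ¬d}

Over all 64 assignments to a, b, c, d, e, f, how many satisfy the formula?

The models are:
  a=T b=F c=T d=F e=F f=T
Count: 1.

1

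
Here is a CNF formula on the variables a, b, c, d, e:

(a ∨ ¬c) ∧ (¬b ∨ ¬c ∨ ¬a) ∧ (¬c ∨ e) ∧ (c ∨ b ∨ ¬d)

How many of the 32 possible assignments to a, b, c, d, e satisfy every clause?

14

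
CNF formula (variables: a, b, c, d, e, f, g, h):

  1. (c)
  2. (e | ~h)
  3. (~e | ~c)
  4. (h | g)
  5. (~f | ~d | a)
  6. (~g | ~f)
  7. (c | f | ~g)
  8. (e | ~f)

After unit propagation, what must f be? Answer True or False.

False

(c) stands alone — c = True.
(~c | ~e) with c = True leaves only ~e, so e = False.
(e | ~h) with e = False leaves only ~h, so h = False.
(h | g): since h = False, the clause reduces to (g). g = True.
In (~f | ~g), ~g is now false; ~f must hold, so f = False.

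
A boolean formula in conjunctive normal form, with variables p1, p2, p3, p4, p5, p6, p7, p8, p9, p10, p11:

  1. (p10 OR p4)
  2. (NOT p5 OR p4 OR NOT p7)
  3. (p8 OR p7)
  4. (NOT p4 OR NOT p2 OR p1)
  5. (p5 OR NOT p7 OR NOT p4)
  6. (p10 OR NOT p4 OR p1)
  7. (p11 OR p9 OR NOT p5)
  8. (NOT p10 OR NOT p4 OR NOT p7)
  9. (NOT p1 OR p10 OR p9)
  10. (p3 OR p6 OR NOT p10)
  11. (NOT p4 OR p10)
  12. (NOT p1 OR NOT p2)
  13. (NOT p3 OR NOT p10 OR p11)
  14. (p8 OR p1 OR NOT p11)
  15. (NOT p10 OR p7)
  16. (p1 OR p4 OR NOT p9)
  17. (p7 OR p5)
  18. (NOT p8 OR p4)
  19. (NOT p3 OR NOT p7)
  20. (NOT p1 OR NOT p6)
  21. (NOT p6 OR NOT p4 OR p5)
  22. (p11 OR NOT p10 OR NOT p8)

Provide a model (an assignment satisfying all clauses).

p1=False, p2=False, p3=False, p4=False, p5=False, p6=True, p7=True, p8=False, p9=False, p10=True, p11=False

Pure literal: p2 appears only negated; assign p2 = False.
Branch on p1: take p1 = False.
The remaining clauses are satisfied by p3 = False, p4 = False, p5 = False, p6 = True, p7 = True, p8 = False, p9 = False, p10 = True, p11 = False.
Check each clause:
  1. (p10 OR p4) — p10 is true.
  2. (NOT p5 OR NOT p7 OR p4) — NOT p5 is true.
  3. (p8 OR p7) — p7 is true.
  4. (p1 OR NOT p4 OR NOT p2) — NOT p4 is true.
  5. (p5 OR NOT p7 OR NOT p4) — NOT p4 is true.
  6. (p1 OR p10 OR NOT p4) — p10 is true.
  7. (p9 OR p11 OR NOT p5) — NOT p5 is true.
  8. (NOT p4 OR NOT p10 OR NOT p7) — NOT p4 is true.
  9. (NOT p1 OR p10 OR p9) — p10 is true.
  10. (p3 OR p6 OR NOT p10) — p6 is true.
  11. (p10 OR NOT p4) — p10 is true.
  12. (NOT p1 OR NOT p2) — NOT p1 is true.
  13. (p11 OR NOT p10 OR NOT p3) — NOT p3 is true.
  14. (p8 OR p1 OR NOT p11) — NOT p11 is true.
  15. (NOT p10 OR p7) — p7 is true.
  16. (p1 OR NOT p9 OR p4) — NOT p9 is true.
  17. (p5 OR p7) — p7 is true.
  18. (p4 OR NOT p8) — NOT p8 is true.
  19. (NOT p3 OR NOT p7) — NOT p3 is true.
  20. (NOT p6 OR NOT p1) — NOT p1 is true.
  21. (NOT p4 OR p5 OR NOT p6) — NOT p4 is true.
  22. (NOT p8 OR NOT p10 OR p11) — NOT p8 is true.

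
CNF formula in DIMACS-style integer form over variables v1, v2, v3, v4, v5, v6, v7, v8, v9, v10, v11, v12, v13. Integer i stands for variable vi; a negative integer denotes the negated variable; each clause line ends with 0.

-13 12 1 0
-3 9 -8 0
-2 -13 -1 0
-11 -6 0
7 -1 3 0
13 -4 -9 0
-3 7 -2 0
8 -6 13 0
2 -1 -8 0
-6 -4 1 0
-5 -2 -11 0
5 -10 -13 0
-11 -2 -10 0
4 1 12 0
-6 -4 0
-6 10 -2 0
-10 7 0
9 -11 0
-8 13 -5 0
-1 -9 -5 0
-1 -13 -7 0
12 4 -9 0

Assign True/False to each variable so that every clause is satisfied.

Pure literal: v11 appears only negated; assign v11 = False.
v12 occurs only positively in the remaining clauses — set v12 = True.
Set v1 = False and propagate.
Branch on v2: take v2 = False.
The remaining clauses are satisfied by v3 = False, v4 = False, v5 = True, v6 = True, v7 = True, v8 = True, v9 = True, v10 = False, v13 = True.

v1 = False, v2 = False, v3 = False, v4 = False, v5 = True, v6 = True, v7 = True, v8 = True, v9 = True, v10 = False, v11 = False, v12 = True, v13 = True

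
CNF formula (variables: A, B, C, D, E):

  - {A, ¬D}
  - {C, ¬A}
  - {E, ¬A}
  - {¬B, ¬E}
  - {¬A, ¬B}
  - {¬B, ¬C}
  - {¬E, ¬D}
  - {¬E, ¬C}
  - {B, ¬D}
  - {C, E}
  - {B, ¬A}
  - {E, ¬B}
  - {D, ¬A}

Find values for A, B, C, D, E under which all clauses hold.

Branch on A: take A = False.
  then D is forced to False.
Set B = False and propagate.
Branch on C: take C = True.
  then E is forced to False.
Every clause has at least one true literal under this assignment.

A=0  B=0  C=1  D=0  E=0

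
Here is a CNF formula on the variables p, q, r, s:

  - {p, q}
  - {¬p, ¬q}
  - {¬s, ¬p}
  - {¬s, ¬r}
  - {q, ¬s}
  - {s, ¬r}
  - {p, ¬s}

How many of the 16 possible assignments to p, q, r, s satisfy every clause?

2

Satisfying assignments:
  p=0 q=1 r=0 s=0
  p=1 q=0 r=0 s=0
Count: 2.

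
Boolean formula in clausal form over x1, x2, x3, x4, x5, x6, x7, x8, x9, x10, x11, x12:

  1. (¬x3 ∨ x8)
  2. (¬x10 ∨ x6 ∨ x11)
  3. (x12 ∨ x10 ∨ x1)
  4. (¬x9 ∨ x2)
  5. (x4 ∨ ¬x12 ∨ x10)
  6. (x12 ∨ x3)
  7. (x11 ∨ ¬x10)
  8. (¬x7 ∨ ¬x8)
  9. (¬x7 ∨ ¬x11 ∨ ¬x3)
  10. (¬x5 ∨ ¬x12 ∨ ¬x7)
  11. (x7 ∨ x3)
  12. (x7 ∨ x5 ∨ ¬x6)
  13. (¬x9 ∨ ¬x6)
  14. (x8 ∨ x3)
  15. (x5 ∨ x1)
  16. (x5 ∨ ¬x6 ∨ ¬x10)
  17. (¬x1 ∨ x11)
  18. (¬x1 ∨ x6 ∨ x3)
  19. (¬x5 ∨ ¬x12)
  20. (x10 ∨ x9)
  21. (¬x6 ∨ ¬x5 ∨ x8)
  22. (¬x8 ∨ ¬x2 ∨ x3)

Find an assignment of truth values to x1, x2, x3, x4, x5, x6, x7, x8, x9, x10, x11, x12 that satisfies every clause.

x1 = True, x2 = True, x3 = True, x4 = True, x5 = False, x6 = False, x7 = False, x8 = True, x9 = False, x10 = True, x11 = True, x12 = True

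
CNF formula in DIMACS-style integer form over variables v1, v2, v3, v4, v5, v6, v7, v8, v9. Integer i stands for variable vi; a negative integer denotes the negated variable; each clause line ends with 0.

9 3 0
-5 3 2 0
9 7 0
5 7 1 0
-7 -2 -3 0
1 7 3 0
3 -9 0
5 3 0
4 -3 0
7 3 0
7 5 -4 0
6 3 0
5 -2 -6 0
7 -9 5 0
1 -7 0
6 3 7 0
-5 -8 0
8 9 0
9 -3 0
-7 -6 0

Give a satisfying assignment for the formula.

v1 = T, v2 = F, v3 = T, v4 = T, v5 = T, v6 = F, v7 = F, v8 = F, v9 = T

v1 occurs only positively in the remaining clauses — set v1 = True.
Try v2 = False.
Set v3 = True and propagate.
  then v4 is forced to True.
  then v9 is forced to True.
Try v5 = True.
  then v8 is forced to False.
The remaining clauses are satisfied by v6 = False, v7 = False.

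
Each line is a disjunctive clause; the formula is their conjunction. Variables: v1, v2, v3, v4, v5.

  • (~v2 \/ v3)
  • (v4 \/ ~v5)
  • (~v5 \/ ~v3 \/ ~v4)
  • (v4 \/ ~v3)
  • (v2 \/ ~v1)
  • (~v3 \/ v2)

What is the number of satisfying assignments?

The models are:
  v1=0 v2=0 v3=0 v4=0 v5=0
  v1=0 v2=0 v3=0 v4=1 v5=0
  v1=0 v2=0 v3=0 v4=1 v5=1
  v1=0 v2=1 v3=1 v4=1 v5=0
  v1=1 v2=1 v3=1 v4=1 v5=0
Count: 5.

5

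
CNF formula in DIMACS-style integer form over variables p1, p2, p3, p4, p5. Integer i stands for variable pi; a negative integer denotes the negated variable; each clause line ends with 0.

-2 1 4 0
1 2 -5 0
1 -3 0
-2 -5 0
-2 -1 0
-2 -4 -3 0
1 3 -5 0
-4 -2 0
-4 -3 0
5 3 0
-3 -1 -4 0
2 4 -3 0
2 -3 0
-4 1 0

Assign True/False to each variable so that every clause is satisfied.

Try p1 = True.
  then p2 is forced to False.
  then p3 is forced to False.
  then p5 is forced to True.
p4 is now unconstrained; take p4 = True.

p1=True  p2=False  p3=False  p4=True  p5=True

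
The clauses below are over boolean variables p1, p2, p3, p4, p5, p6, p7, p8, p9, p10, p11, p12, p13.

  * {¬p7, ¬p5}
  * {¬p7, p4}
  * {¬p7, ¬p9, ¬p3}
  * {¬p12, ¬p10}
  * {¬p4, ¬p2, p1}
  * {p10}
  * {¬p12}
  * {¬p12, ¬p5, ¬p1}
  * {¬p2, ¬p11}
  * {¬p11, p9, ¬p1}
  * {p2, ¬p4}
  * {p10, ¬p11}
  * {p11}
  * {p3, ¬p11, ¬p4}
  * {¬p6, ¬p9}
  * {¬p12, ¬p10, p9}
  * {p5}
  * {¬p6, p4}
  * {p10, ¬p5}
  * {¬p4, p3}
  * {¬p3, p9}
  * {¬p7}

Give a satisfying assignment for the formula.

p1=False  p2=False  p3=True  p4=False  p5=True  p6=False  p7=False  p8=False  p9=True  p10=True  p11=True  p12=False  p13=True

Check each clause:
  1. {¬p7, ¬p5} — ¬p7 is true.
  2. {¬p7, p4} — ¬p7 is true.
  3. {¬p3, ¬p9, ¬p7} — ¬p7 is true.
  4. {¬p10, ¬p12} — ¬p12 is true.
  5. {¬p4, p1, ¬p2} — ¬p4 is true.
  6. {p10} — p10 is true.
  7. {¬p12} — ¬p12 is true.
  8. {¬p12, ¬p1, ¬p5} — ¬p12 is true.
  9. {¬p2, ¬p11} — ¬p2 is true.
  10. {¬p11, ¬p1, p9} — p9 is true.
  11. {¬p4, p2} — ¬p4 is true.
  12. {¬p11, p10} — p10 is true.
  13. {p11} — p11 is true.
  14. {¬p11, ¬p4, p3} — p3 is true.
  15. {¬p9, ¬p6} — ¬p6 is true.
  16. {¬p10, p9, ¬p12} — p9 is true.
  17. {p5} — p5 is true.
  18. {p4, ¬p6} — ¬p6 is true.
  19. {¬p5, p10} — p10 is true.
  20. {p3, ¬p4} — p3 is true.
  21. {p9, ¬p3} — p9 is true.
  22. {¬p7} — ¬p7 is true.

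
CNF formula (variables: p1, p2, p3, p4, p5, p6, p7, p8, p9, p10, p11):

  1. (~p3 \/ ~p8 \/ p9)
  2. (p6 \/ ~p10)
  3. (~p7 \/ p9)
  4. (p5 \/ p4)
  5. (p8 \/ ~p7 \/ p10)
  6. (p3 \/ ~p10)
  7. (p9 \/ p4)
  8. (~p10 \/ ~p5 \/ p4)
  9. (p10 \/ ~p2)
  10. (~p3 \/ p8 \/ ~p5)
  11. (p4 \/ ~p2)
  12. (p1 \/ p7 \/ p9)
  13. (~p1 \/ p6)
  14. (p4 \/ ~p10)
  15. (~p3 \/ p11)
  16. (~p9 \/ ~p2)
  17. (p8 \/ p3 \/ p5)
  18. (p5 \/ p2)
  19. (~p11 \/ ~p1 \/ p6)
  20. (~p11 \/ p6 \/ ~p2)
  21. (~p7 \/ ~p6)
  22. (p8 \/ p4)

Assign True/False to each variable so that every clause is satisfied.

p1=0, p2=0, p3=0, p4=1, p5=1, p6=1, p7=0, p8=0, p9=1, p10=0, p11=1

p4 occurs only positively in the remaining clauses — set p4 = True.
Try p1 = False.
For the remaining variables, p2 = False, p3 = False, p5 = True, p6 = True, p7 = False, p8 = False, p9 = True, p10 = False, p11 = True works.
Every clause has at least one true literal under this assignment.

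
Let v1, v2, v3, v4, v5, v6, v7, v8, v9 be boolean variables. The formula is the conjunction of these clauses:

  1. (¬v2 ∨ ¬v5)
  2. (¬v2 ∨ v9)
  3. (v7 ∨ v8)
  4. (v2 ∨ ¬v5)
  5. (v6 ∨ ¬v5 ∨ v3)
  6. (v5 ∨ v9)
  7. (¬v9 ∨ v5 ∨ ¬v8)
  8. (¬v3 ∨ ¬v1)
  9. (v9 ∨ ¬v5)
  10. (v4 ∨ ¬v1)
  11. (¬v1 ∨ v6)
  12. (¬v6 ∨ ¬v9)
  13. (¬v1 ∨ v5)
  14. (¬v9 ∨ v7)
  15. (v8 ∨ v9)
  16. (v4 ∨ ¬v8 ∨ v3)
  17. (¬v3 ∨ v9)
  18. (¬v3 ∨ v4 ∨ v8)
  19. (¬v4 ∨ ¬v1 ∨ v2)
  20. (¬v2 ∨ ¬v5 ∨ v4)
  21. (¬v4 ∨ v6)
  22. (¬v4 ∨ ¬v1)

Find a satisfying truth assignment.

v1=False  v2=True  v3=False  v4=False  v5=False  v6=False  v7=True  v8=False  v9=True

v1 occurs only negated in the remaining clauses — set v1 = False.
v7 occurs only positively in the remaining clauses — set v7 = True.
Set v2 = True and propagate.
  then v5 is forced to False.
  then v9 is forced to True.
  then v8 is forced to False.
  then v6 is forced to False.
  then v4 is forced to False.
  then v3 is forced to False.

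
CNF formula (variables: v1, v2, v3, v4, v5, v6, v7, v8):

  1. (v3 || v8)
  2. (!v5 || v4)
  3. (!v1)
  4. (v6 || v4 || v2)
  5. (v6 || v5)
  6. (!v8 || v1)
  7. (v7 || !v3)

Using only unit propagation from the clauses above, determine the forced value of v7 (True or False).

(!v1) is a unit clause: v1 = False.
(v1 || !v8): since v1 = False, the clause reduces to (!v8). v8 = False.
(v8 || v3) with v8 = False leaves only v3, so v3 = True.
(!v3 || v7) with v3 = True leaves only v7, so v7 = True.

True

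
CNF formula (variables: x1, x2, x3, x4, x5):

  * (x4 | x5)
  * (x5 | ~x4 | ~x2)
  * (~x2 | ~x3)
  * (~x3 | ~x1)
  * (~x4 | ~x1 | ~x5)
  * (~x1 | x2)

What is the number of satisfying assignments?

Split on x1, then x2.
  x1=T, x2=T: remaining (x3,x4,x5) ∈ {(F,F,T)} — 1.
  x1=T, x2=F: a clause becomes empty — 0.
  x1=F, x2=T: remaining (x3,x4,x5) ∈ {(F,F,T); (F,T,T)} — 2.
  x1=F, x2=F: x3 free; 3 ways for (x4,x5) × 2^1 = 6.
Total: 1 + 0 + 2 + 6 = 9.

9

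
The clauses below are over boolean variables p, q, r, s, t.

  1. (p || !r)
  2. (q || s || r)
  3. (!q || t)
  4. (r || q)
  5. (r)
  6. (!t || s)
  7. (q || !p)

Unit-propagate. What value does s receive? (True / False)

True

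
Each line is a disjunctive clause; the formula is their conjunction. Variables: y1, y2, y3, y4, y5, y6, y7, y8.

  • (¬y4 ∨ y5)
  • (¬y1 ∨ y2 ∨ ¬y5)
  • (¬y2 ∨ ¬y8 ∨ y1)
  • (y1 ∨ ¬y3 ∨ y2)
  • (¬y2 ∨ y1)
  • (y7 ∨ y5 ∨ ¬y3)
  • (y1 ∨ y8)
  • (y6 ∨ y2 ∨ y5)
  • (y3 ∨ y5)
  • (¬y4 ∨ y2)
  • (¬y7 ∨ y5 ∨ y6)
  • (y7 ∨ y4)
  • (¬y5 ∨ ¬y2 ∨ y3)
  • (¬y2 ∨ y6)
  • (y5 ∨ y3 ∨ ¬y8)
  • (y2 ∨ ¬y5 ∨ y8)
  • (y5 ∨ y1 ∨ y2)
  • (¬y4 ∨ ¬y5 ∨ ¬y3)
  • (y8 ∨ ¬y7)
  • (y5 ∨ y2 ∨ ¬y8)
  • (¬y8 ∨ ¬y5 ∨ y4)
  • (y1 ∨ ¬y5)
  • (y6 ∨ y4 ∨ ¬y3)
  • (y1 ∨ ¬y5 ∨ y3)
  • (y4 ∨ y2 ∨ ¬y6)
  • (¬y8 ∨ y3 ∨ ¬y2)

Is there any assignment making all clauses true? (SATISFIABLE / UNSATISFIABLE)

Try y1 = True.
Set y2 = True and propagate.
  then y6 is forced to True.
Branch on y3: take y3 = True.
For the remaining variables, y4 = False, y5 = False, y7 = True, y8 = True works.
So y1=T  y2=T  y3=T  y4=F  y5=F  y6=T  y7=T  y8=T is a satisfying assignment.

SATISFIABLE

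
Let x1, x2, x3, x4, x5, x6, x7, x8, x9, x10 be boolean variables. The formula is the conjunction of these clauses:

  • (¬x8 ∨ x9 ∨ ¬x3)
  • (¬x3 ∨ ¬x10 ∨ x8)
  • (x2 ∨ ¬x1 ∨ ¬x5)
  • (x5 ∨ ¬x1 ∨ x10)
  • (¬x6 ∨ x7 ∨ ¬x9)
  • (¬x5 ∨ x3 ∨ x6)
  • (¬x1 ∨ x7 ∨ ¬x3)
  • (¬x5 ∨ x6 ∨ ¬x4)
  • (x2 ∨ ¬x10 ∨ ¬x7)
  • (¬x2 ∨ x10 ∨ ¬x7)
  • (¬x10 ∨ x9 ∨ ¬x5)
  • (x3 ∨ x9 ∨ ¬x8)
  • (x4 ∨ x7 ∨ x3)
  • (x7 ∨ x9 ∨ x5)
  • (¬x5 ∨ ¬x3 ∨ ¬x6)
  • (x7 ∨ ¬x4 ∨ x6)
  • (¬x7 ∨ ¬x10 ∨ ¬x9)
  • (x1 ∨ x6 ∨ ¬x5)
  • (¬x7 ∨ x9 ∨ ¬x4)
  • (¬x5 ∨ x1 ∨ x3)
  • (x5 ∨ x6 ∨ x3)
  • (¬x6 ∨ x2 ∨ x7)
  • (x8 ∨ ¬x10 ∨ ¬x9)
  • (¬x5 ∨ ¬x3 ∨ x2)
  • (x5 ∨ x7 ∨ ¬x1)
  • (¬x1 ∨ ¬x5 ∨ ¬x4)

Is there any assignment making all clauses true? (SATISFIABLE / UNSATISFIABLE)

SATISFIABLE

Try x1 = False.
The remaining clauses are satisfied by x2 = False, x3 = False, x4 = False, x5 = False, x6 = True, x7 = True, x8 = True, x9 = True, x10 = False.
Every clause has at least one true literal under this assignment.
So x1 = 0, x2 = 0, x3 = 0, x4 = 0, x5 = 0, x6 = 1, x7 = 1, x8 = 1, x9 = 1, x10 = 0 is a satisfying assignment.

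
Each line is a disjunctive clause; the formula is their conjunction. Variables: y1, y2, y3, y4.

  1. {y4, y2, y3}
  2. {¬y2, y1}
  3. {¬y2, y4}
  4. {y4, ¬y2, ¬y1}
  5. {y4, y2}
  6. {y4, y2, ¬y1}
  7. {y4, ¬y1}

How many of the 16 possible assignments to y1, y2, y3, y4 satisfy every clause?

Satisfying assignments:
  y1=F y2=F y3=F y4=T
  y1=F y2=F y3=T y4=T
  y1=T y2=F y3=F y4=T
  y1=T y2=F y3=T y4=T
  y1=T y2=T y3=F y4=T
  y1=T y2=T y3=T y4=T
Count: 6.

6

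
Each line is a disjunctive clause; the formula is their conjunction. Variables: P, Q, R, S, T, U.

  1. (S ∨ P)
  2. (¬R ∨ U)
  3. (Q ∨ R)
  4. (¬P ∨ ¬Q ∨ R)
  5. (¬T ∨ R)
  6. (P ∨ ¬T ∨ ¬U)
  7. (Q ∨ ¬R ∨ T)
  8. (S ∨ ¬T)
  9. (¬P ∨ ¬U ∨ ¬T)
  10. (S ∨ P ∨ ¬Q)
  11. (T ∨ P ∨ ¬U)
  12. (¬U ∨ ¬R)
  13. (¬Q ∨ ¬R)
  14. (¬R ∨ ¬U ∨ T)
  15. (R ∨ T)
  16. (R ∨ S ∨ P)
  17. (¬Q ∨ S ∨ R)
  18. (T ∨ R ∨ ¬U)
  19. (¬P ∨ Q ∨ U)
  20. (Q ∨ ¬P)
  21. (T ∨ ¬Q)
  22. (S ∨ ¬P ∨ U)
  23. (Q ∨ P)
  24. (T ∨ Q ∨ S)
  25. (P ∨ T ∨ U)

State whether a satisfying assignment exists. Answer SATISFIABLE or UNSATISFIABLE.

P = True:
  propagation gives Q=True, R=True; an empty clause results — contradiction.
P = False:
  propagation gives S=True, Q=True, R=False, T=False; an empty clause results — contradiction.
Every branch closes, so no satisfying assignment exists.

UNSATISFIABLE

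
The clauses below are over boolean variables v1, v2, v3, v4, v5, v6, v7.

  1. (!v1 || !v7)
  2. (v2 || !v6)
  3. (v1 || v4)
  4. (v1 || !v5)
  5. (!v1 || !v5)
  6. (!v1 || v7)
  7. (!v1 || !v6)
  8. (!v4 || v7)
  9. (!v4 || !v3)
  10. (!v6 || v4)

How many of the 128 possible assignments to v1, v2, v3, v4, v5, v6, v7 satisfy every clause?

The models are:
  v1=F v2=F v3=F v4=T v5=F v6=F v7=T
  v1=F v2=T v3=F v4=T v5=F v6=F v7=T
  v1=F v2=T v3=F v4=T v5=F v6=T v7=T
That's 3 in total.

3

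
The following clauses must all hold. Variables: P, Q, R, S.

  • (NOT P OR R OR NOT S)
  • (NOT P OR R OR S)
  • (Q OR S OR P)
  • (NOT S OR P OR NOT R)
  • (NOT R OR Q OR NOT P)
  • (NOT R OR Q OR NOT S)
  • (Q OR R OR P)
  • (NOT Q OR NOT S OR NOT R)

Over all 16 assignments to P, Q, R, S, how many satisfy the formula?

The models are:
  P=0 Q=1 R=0 S=0
  P=0 Q=1 R=0 S=1
  P=0 Q=1 R=1 S=0
  P=1 Q=1 R=1 S=0
Count: 4.

4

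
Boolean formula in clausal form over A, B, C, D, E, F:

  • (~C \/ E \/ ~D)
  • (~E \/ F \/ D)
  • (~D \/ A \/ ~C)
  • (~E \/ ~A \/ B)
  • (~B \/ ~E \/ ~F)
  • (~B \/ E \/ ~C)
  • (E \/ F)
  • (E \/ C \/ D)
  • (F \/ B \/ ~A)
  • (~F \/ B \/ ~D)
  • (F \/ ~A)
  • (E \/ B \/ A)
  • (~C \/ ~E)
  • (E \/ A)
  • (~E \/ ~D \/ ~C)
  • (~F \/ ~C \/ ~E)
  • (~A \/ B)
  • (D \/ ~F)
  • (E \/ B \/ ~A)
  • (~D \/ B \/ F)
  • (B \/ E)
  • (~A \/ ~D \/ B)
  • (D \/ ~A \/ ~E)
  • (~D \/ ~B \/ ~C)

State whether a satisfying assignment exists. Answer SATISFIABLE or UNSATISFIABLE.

SATISFIABLE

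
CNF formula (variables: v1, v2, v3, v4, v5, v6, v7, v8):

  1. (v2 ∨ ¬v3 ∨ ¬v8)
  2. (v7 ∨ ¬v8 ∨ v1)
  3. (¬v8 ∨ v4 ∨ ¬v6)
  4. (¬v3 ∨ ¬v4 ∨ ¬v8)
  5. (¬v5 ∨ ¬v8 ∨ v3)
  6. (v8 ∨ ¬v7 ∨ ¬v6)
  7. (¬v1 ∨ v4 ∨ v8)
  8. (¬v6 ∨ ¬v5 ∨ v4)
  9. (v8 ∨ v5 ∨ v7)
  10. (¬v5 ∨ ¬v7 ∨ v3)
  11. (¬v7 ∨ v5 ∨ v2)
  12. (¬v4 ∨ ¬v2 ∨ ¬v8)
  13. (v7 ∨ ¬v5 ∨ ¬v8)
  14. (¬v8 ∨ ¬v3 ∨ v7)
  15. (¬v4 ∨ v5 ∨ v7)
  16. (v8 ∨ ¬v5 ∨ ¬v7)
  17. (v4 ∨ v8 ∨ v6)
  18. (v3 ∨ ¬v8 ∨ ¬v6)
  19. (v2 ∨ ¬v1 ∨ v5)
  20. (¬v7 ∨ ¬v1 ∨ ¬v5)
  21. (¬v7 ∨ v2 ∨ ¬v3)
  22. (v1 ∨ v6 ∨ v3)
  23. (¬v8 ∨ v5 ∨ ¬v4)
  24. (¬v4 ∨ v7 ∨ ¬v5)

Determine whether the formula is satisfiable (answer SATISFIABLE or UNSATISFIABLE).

SATISFIABLE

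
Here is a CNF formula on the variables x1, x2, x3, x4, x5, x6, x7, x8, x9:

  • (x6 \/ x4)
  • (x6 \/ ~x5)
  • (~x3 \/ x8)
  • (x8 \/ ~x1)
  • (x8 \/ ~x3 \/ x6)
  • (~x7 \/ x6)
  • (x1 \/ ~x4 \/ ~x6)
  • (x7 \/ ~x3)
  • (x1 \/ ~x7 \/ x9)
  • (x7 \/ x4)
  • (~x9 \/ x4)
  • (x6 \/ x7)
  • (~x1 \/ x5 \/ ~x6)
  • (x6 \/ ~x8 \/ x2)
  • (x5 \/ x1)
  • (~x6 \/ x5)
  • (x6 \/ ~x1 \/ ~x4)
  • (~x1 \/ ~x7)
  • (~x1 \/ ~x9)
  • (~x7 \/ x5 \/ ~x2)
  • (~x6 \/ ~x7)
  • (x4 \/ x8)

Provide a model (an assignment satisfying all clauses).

x1 = True  x2 = True  x3 = False  x4 = True  x5 = True  x6 = True  x7 = False  x8 = True  x9 = False

Pure literal: x3 appears only negated; assign x3 = False.
Set x1 = True and propagate.
  then x8 is forced to True.
  then x7 is forced to False.
  then x4 is forced to True.
  then x6 is forced to True.
  then x5 is forced to True.
  then x9 is forced to False.
x2 is now unconstrained; take x2 = True.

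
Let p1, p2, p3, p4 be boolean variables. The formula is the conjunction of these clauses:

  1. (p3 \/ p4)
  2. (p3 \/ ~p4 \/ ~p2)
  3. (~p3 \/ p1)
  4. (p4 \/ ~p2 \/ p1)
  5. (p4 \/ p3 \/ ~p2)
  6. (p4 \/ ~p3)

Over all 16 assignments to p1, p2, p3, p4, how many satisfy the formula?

Satisfying assignments:
  p1=0 p2=0 p3=0 p4=1
  p1=1 p2=0 p3=0 p4=1
  p1=1 p2=0 p3=1 p4=1
  p1=1 p2=1 p3=1 p4=1
That's 4 in total.

4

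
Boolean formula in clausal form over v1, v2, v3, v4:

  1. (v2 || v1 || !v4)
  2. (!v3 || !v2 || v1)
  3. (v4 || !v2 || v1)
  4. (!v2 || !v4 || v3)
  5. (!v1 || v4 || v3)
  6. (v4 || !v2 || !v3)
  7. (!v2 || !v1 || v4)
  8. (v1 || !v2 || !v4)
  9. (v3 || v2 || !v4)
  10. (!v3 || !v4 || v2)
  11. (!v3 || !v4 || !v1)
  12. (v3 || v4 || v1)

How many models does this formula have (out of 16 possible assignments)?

The models are:
  v1=0 v2=0 v3=1 v4=0
  v1=1 v2=0 v3=1 v4=0
Count: 2.

2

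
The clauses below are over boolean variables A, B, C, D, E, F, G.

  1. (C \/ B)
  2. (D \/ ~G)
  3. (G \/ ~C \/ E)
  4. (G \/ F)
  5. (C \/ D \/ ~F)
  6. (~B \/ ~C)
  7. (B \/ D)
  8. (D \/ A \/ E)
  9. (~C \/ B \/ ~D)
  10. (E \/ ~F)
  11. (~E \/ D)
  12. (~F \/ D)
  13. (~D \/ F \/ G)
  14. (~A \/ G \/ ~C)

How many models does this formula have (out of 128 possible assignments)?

Split on D, then C.
  D=T, C=T: a clause becomes empty — 0.
  D=T, C=F: A free; 4 ways for (B,E,F,G) × 2^1 = 8.
  D=F, C=T: a clause becomes empty — 0.
  D=F, C=F: a clause becomes empty — 0.
Total: 0 + 8 + 0 + 0 = 8.

8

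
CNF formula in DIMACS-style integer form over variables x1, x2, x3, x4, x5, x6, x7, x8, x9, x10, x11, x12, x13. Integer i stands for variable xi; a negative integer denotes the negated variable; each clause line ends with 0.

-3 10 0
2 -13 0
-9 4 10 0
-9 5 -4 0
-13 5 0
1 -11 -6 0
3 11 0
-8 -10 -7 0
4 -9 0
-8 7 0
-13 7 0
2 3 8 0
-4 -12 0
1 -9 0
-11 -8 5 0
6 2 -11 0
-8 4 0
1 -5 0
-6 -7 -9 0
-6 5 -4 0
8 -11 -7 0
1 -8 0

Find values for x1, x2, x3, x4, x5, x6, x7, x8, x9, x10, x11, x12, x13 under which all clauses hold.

x1=F, x2=T, x3=F, x4=F, x5=F, x6=F, x7=F, x8=F, x9=F, x10=T, x11=T, x12=F, x13=F

Check each clause:
  1. {¬x3, x10} — x10 is true.
  2. {x2, ¬x13} — x2 is true.
  3. {x4, ¬x9, x10} — x10 is true.
  4. {¬x4, ¬x9, x5} — ¬x4 is true.
  5. {¬x13, x5} — ¬x13 is true.
  6. {x1, ¬x11, ¬x6} — ¬x6 is true.
  7. {x3, x11} — x11 is true.
  8. {¬x8, ¬x7, ¬x10} — ¬x8 is true.
  9. {x4, ¬x9} — ¬x9 is true.
  10. {x7, ¬x8} — ¬x8 is true.
  11. {x7, ¬x13} — ¬x13 is true.
  12. {x3, x2, x8} — x2 is true.
  13. {¬x12, ¬x4} — ¬x12 is true.
  14. {¬x9, x1} — ¬x9 is true.
  15. {x5, ¬x11, ¬x8} — ¬x8 is true.
  16. {¬x11, x6, x2} — x2 is true.
  17. {¬x8, x4} — ¬x8 is true.
  18. {x1, ¬x5} — ¬x5 is true.
  19. {¬x6, ¬x7, ¬x9} — ¬x7 is true.
  20. {¬x4, x5, ¬x6} — ¬x6 is true.
  21. {¬x11, x8, ¬x7} — ¬x7 is true.
  22. {¬x8, x1} — ¬x8 is true.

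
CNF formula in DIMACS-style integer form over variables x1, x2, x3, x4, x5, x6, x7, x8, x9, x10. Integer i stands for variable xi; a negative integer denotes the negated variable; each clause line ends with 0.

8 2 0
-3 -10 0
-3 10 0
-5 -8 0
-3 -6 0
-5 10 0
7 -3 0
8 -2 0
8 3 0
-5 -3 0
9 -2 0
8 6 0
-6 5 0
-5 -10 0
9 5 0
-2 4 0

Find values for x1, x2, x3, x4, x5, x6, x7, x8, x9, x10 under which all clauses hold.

x1=True, x2=False, x3=False, x4=False, x5=False, x6=False, x7=True, x8=True, x9=True, x10=False

Check each clause:
  1. (x2 ∨ x8) — x8 is true.
  2. (¬x10 ∨ ¬x3) — ¬x3 is true.
  3. (x10 ∨ ¬x3) — ¬x3 is true.
  4. (¬x8 ∨ ¬x5) — ¬x5 is true.
  5. (¬x3 ∨ ¬x6) — ¬x6 is true.
  6. (¬x5 ∨ x10) — ¬x5 is true.
  7. (¬x3 ∨ x7) — ¬x3 is true.
  8. (¬x2 ∨ x8) — x8 is true.
  9. (x8 ∨ x3) — x8 is true.
  10. (¬x3 ∨ ¬x5) — ¬x5 is true.
  11. (x9 ∨ ¬x2) — x9 is true.
  12. (x8 ∨ x6) — x8 is true.
  13. (¬x6 ∨ x5) — ¬x6 is true.
  14. (¬x5 ∨ ¬x10) — ¬x5 is true.
  15. (x9 ∨ x5) — x9 is true.
  16. (x4 ∨ ¬x2) — ¬x2 is true.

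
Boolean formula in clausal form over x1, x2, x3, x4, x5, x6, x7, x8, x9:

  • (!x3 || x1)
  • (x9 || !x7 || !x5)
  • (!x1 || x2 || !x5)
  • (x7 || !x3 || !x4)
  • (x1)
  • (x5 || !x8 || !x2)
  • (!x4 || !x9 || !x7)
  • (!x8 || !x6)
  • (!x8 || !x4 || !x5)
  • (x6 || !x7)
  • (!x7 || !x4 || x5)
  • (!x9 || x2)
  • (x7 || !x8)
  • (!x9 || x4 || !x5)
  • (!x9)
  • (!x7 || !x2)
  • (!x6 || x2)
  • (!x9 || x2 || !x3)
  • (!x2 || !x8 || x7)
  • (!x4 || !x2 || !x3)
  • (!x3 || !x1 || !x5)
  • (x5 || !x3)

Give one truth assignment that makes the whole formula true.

x1=T, x2=F, x3=F, x4=T, x5=F, x6=F, x7=F, x8=F, x9=F

Check each clause:
  1. (!x3 || x1) — x1 is true.
  2. (x9 || !x5 || !x7) — !x5 is true.
  3. (!x1 || x2 || !x5) — !x5 is true.
  4. (x7 || !x3 || !x4) — !x3 is true.
  5. (x1) — x1 is true.
  6. (x5 || !x2 || !x8) — !x8 is true.
  7. (!x9 || !x7 || !x4) — !x7 is true.
  8. (!x8 || !x6) — !x8 is true.
  9. (!x4 || !x8 || !x5) — !x8 is true.
  10. (!x7 || x6) — !x7 is true.
  11. (x5 || !x4 || !x7) — !x7 is true.
  12. (x2 || !x9) — !x9 is true.
  13. (!x8 || x7) — !x8 is true.
  14. (!x5 || x4 || !x9) — !x5 is true.
  15. (!x9) — !x9 is true.
  16. (!x2 || !x7) — !x7 is true.
  17. (x2 || !x6) — !x6 is true.
  18. (!x3 || x2 || !x9) — !x3 is true.
  19. (!x2 || !x8 || x7) — !x8 is true.
  20. (!x2 || !x4 || !x3) — !x3 is true.
  21. (!x5 || !x3 || !x1) — !x5 is true.
  22. (!x3 || x5) — !x3 is true.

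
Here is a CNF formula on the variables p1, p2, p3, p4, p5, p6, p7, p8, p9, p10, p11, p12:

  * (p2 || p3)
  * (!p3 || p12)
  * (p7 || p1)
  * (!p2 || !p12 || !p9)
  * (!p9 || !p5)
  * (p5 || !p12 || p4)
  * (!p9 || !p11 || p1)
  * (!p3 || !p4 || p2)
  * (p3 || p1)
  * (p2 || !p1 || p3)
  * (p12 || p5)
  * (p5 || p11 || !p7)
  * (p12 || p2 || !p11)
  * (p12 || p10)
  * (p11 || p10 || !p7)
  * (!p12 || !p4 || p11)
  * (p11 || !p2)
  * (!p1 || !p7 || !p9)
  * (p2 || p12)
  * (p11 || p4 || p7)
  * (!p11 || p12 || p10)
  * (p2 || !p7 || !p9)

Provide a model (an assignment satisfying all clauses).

p1=1, p2=1, p3=1, p4=1, p5=0, p6=1, p7=0, p8=0, p9=0, p10=0, p11=1, p12=1

Pure literal: p9 appears only negated; assign p9 = False.
Set p1 = True and propagate.
The remaining clauses are satisfied by p2 = True, p3 = True, p4 = True, p5 = False, p6 = True, p7 = False, p8 = False, p10 = False, p11 = True, p12 = True.
Every clause has at least one true literal under this assignment.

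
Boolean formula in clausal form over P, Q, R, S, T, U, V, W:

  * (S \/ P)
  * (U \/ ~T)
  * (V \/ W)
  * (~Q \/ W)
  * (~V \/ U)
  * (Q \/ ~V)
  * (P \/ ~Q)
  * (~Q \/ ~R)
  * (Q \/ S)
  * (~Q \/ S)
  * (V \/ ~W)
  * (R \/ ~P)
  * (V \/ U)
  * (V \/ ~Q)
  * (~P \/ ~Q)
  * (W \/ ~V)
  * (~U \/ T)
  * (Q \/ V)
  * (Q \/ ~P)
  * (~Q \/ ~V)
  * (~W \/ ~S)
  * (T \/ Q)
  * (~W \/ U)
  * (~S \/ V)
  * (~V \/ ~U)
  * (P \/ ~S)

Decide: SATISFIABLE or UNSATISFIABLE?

UNSATISFIABLE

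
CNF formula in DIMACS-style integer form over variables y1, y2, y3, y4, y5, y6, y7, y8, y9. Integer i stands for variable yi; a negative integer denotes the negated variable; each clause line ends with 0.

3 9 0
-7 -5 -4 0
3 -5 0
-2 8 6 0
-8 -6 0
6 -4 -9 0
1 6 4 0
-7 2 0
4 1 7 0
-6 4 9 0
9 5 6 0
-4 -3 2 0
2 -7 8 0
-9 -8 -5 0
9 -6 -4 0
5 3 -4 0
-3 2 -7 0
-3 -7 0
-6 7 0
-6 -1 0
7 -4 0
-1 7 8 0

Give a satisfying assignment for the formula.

Try y1 = True.
  then y6 is forced to False.
Branch on y2: take y2 = True.
  then y8 is forced to True.
For the remaining variables, y3 = False, y4 = False, y5 = False, y7 = True, y9 = True works.

y1 = T, y2 = T, y3 = F, y4 = F, y5 = F, y6 = F, y7 = T, y8 = T, y9 = T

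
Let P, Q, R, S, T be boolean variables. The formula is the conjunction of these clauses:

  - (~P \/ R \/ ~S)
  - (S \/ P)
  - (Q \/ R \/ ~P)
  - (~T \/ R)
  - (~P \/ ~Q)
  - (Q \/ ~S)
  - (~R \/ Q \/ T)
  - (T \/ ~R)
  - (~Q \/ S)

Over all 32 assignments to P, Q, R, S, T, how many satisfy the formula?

3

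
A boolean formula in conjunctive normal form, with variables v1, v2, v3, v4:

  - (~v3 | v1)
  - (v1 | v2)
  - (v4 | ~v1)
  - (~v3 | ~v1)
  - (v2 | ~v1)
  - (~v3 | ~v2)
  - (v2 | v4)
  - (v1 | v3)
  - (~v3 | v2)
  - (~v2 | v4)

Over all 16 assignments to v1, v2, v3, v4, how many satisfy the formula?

Satisfying assignments:
  v1=T v2=T v3=F v4=T
Count: 1.

1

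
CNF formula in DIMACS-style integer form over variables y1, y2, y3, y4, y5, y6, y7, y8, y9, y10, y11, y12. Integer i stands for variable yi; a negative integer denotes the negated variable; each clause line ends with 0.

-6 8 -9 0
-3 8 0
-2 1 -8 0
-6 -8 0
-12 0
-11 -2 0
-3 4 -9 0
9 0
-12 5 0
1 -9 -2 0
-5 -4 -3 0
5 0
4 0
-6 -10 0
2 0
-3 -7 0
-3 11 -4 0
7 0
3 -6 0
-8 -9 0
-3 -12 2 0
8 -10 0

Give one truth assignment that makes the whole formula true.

y1=True, y2=True, y3=False, y4=True, y5=True, y6=False, y7=True, y8=False, y9=True, y10=False, y11=False, y12=False

Unit propagation: (NOT y12) forces y12 = False.
(y9) is a unit clause, so y9 = True.
(y5) is a unit clause, so y5 = True.
(y4) is a unit clause, so y4 = True.
Unit propagation: (NOT y3) forces y3 = False.
(y2) is a unit clause, so y2 = True.
(NOT y11) is a unit clause, so y11 = False.
The clause (y1) is unit: y1 must be True.
Unit propagation: (y7) forces y7 = True.
The clause (NOT y6) is unit: y6 must be False.
Unit propagation: (NOT y8) forces y8 = False.
The clause (NOT y10) is unit: y10 must be False.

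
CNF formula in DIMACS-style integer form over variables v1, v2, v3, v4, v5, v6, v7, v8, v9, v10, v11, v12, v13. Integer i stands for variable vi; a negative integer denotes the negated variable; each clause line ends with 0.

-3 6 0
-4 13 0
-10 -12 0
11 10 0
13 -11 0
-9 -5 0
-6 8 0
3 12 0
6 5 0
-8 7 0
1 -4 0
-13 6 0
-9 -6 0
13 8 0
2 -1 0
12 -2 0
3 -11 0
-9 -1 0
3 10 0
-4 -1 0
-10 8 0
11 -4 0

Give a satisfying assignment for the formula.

v1 = F, v2 = F, v3 = T, v4 = F, v5 = F, v6 = T, v7 = T, v8 = T, v9 = F, v10 = T, v11 = F, v12 = F, v13 = F

Check each clause:
  1. (~v3 | v6) — v6 is true.
  2. (~v4 | v13) — ~v4 is true.
  3. (~v12 | ~v10) — ~v12 is true.
  4. (v10 | v11) — v10 is true.
  5. (v13 | ~v11) — ~v11 is true.
  6. (~v9 | ~v5) — ~v5 is true.
  7. (v8 | ~v6) — v8 is true.
  8. (v3 | v12) — v3 is true.
  9. (v5 | v6) — v6 is true.
  10. (v7 | ~v8) — v7 is true.
  11. (v1 | ~v4) — ~v4 is true.
  12. (~v13 | v6) — ~v13 is true.
  13. (~v6 | ~v9) — ~v9 is true.
  14. (v13 | v8) — v8 is true.
  15. (v2 | ~v1) — ~v1 is true.
  16. (v12 | ~v2) — ~v2 is true.
  17. (~v11 | v3) — v3 is true.
  18. (~v1 | ~v9) — ~v1 is true.
  19. (v10 | v3) — v10 is true.
  20. (~v1 | ~v4) — ~v4 is true.
  21. (~v10 | v8) — v8 is true.
  22. (v11 | ~v4) — ~v4 is true.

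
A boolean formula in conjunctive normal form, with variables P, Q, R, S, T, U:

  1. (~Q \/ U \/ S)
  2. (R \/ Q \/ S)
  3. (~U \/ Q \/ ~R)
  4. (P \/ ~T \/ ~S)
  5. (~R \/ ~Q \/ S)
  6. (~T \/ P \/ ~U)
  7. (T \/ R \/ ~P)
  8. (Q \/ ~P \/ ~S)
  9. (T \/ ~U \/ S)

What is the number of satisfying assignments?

Split on S, then Q.
  S=T, Q=T: U free; 5 ways for (P,R,T) × 2^1 = 10.
  S=T, Q=F: remaining (P,R,T,U) ∈ {(F,F,F,F); (F,F,F,T); (F,T,F,F)} — 3.
  S=F, Q=T: remaining (P,R,T,U) ∈ {(T,F,T,T)} — 1.
  S=F, Q=F: remaining (P,R,T,U) ∈ {(F,T,F,F); (F,T,T,F); (T,T,F,F); (T,T,T,F)} — 4.
Total: 10 + 3 + 1 + 4 = 18.

18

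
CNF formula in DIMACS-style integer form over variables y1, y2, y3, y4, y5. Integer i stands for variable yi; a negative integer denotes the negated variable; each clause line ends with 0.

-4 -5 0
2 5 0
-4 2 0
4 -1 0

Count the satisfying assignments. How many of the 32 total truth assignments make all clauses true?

10

Split on y4, then y2.
  y4=T, y2=T: remaining (y1,y3,y5) ∈ {(F,F,F); (F,T,F); (T,F,F); (T,T,F)} — 4.
  y4=T, y2=F: a clause becomes empty — 0.
  y4=F, y2=T: remaining (y1,y3,y5) ∈ {(F,F,F); (F,F,T); (F,T,F); (F,T,T)} — 4.
  y4=F, y2=F: remaining (y1,y3,y5) ∈ {(F,F,T); (F,T,T)} — 2.
Total: 4 + 0 + 4 + 2 = 10.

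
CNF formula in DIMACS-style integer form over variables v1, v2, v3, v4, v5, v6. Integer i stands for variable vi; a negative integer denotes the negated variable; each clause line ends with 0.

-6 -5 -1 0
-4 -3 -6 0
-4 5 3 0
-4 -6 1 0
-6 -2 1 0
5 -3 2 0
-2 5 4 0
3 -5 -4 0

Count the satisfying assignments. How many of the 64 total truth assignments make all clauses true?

20

Case analysis on v4 and v5:
  v4=T, v5=T: remaining (v1,v2,v3,v6) ∈ {(F,F,T,F); (F,T,T,F); (T,F,T,F); (T,T,T,F)} — 4.
  v4=T, v5=F: remaining (v1,v2,v3,v6) ∈ {(F,T,T,F); (T,T,T,F)} — 2.
  v4=F, v5=T: v3 free; 5 ways for (v1,v2,v6) × 2^1 = 10.
  v4=F, v5=F: remaining (v1,v2,v3,v6) ∈ {(F,F,F,F); (F,F,F,T); (T,F,F,F); (T,F,F,T)} — 4.
Total: 4 + 2 + 10 + 4 = 20.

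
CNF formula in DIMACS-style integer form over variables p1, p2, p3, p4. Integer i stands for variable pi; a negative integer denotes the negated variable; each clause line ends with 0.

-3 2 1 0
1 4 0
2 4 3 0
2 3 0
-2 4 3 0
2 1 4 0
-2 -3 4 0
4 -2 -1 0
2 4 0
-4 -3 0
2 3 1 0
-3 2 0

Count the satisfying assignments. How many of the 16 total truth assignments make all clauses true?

2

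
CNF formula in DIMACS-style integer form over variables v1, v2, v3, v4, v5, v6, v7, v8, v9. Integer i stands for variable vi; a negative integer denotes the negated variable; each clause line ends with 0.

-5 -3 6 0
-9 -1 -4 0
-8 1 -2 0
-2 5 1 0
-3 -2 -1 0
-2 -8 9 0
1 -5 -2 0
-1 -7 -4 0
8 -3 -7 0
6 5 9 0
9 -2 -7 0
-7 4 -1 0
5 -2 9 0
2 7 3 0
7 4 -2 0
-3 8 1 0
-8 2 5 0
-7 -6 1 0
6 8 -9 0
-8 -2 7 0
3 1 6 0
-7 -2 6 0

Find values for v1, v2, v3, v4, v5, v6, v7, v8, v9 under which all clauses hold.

v1=F, v2=F, v3=T, v4=T, v5=T, v6=T, v7=F, v8=T, v9=F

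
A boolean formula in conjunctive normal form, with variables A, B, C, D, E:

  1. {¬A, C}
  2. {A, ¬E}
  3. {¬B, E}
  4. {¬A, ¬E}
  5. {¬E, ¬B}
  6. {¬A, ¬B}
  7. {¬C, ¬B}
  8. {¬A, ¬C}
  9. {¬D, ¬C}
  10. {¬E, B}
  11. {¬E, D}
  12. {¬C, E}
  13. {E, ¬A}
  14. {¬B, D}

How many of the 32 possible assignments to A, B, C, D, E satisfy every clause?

2

Satisfying assignments:
  A=0 B=0 C=0 D=0 E=0
  A=0 B=0 C=0 D=1 E=0
That's 2 in total.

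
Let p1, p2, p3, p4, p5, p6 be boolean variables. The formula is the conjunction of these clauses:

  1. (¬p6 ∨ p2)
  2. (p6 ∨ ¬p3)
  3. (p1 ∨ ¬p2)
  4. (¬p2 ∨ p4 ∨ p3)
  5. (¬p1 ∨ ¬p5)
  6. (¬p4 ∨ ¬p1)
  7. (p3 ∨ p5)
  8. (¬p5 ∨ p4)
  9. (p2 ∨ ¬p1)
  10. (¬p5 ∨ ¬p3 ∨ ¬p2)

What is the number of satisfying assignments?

2

The models are:
  p1=0 p2=0 p3=0 p4=1 p5=1 p6=0
  p1=1 p2=1 p3=1 p4=0 p5=0 p6=1
That's 2 in total.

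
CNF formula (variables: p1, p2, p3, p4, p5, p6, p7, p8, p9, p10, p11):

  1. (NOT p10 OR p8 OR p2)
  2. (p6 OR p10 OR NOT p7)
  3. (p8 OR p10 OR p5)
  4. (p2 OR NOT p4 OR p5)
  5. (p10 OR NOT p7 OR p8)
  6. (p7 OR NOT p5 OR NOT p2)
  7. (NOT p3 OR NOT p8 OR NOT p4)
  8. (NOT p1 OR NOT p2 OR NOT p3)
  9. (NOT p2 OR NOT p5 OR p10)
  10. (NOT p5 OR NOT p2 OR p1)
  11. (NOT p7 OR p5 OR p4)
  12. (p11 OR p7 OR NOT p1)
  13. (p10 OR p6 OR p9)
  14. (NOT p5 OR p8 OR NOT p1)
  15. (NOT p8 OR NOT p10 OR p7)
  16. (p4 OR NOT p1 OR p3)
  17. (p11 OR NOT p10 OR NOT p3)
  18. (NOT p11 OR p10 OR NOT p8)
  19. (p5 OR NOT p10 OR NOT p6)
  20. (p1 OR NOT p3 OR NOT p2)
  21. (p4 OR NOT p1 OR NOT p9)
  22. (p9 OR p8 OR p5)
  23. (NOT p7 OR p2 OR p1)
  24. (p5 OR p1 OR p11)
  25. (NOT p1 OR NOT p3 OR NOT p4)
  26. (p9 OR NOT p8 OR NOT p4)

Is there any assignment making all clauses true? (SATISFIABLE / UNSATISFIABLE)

SATISFIABLE

Try p1 = False.
Set p2 = False and propagate.
  then p7 is forced to False.
For the remaining variables, p3 = True, p4 = False, p5 = True, p6 = True, p8 = False, p9 = False, p10 = False, p11 = True works.
Every clause has at least one true literal under this assignment.
So p1 = 0, p2 = 0, p3 = 1, p4 = 0, p5 = 1, p6 = 1, p7 = 0, p8 = 0, p9 = 0, p10 = 0, p11 = 1 is a satisfying assignment.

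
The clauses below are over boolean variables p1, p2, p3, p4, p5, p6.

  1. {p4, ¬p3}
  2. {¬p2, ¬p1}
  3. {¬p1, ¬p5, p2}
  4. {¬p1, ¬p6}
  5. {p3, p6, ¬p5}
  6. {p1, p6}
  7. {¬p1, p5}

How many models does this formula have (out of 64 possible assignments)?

Split on p1, then p5.
  p1=T, p5=T: a clause becomes empty — 0.
  p1=T, p5=F: a clause becomes empty — 0.
  p1=F, p5=T: p2 free; 3 ways for (p3,p4,p6) × 2^1 = 6.
  p1=F, p5=F: p2 free; 3 ways for (p3,p4,p6) × 2^1 = 6.
Total: 0 + 0 + 6 + 6 = 12.

12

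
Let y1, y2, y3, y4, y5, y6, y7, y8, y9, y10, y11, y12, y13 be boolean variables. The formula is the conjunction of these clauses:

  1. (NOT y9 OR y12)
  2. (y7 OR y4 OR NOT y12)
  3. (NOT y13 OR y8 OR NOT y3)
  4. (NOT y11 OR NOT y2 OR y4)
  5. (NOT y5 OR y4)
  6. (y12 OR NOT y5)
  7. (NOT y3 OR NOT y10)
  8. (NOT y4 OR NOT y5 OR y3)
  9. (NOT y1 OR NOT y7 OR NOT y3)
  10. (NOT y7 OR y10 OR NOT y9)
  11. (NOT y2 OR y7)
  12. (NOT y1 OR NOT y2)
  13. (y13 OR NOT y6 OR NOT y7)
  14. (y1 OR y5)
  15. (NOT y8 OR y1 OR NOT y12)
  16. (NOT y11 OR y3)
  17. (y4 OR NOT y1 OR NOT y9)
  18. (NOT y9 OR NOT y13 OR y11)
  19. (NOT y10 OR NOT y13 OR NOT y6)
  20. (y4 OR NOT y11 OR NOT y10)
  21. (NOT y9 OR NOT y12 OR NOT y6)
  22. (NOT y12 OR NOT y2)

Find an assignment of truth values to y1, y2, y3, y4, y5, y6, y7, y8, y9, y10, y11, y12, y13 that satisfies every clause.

y1=1, y2=0, y3=0, y4=1, y5=0, y6=0, y7=0, y8=0, y9=0, y10=0, y11=0, y12=1, y13=0

Pure literal: y2 appears only negated; assign y2 = False.
Pure literal: y6 appears only negated; assign y6 = False.
Try y1 = True.
Try y3 = False.
  then y11 is forced to False.
Branch on y4: take y4 = True.
  then y5 is forced to False.
For the remaining variables, y7 = False, y8 = False, y9 = False, y10 = False, y12 = True, y13 = False works.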